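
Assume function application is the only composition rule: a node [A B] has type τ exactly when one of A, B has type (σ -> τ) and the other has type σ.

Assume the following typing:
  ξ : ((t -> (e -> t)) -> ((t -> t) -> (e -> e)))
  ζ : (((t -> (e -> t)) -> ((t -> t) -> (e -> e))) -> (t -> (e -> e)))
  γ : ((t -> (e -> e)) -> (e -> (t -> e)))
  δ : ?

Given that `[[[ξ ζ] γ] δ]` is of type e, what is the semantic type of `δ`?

((e -> (t -> e)) -> e)

[[[ξ ζ] γ] δ] must have type e. The sister [[ξ ζ] γ] has type (e -> (t -> e)); that is not a function onto e, so δ must be the functor, of type ((e -> (t -> e)) -> e).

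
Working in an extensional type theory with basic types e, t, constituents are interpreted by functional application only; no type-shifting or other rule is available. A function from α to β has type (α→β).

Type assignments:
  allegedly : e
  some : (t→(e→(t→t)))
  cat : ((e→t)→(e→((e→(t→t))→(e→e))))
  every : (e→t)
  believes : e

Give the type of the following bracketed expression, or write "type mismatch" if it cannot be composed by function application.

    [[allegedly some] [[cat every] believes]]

[allegedly some]: e and (t→(e→(t→t))) cannot combine by function application — type clash.

type mismatch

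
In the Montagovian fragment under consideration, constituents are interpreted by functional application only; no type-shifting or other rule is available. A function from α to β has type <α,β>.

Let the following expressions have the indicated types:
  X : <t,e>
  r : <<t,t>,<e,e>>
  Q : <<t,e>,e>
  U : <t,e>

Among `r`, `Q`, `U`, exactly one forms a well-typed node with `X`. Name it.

Q

r : <<t,t>,<e,e>> — does not combine with X.
Q — combines: Q : <<t,e>,e> takes X : <t,e> as argument, giving e.
U : <t,e> — does not combine with X.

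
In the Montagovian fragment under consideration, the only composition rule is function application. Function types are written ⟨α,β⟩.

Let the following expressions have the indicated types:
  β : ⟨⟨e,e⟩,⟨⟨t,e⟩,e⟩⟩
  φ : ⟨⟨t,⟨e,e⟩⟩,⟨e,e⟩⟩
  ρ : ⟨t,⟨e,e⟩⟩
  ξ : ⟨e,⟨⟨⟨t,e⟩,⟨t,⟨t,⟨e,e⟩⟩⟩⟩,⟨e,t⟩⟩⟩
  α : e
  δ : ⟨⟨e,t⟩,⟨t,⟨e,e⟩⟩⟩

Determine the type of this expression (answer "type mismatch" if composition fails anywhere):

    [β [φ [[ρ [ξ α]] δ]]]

At [ξ α], ξ : ⟨e,⟨⟨⟨t,e⟩,⟨t,⟨t,⟨e,e⟩⟩⟩⟩,⟨e,t⟩⟩⟩ takes α : e, giving ⟨⟨⟨t,e⟩,⟨t,⟨t,⟨e,e⟩⟩⟩⟩,⟨e,t⟩⟩.
At [ρ [ξ α]]: neither ⟨t,⟨e,e⟩⟩ nor ⟨⟨⟨t,e⟩,⟨t,⟨t,⟨e,e⟩⟩⟩⟩,⟨e,t⟩⟩ can take the other as argument; the node is ill-typed.

type mismatch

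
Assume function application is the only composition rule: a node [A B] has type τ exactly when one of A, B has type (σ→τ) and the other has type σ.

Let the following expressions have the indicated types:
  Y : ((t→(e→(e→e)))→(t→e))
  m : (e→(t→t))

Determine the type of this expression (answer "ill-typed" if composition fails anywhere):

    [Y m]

At [Y m]: neither ((t→(e→(e→e)))→(t→e)) nor (e→(t→t)) can take the other as argument; the node is ill-typed.

ill-typed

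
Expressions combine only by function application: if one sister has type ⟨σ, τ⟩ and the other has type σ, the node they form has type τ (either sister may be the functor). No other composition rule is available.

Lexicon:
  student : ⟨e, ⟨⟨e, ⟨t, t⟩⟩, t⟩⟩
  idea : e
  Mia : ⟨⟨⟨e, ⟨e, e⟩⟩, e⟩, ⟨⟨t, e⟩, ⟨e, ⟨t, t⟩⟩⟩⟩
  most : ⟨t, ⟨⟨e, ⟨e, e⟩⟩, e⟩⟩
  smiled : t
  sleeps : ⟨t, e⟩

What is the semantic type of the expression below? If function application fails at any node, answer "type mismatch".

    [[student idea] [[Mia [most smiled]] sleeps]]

t

At [student idea], student : ⟨e, ⟨⟨e, ⟨t, t⟩⟩, t⟩⟩ takes idea : e, giving ⟨⟨e, ⟨t, t⟩⟩, t⟩.
At [most smiled], most : ⟨t, ⟨⟨e, ⟨e, e⟩⟩, e⟩⟩ takes smiled : t, giving ⟨⟨e, ⟨e, e⟩⟩, e⟩.
At [Mia [most smiled]], Mia : ⟨⟨⟨e, ⟨e, e⟩⟩, e⟩, ⟨⟨t, e⟩, ⟨e, ⟨t, t⟩⟩⟩⟩ takes [most smiled] : ⟨⟨e, ⟨e, e⟩⟩, e⟩, giving ⟨⟨t, e⟩, ⟨e, ⟨t, t⟩⟩⟩.
At [[Mia [most smiled]] sleeps], [Mia [most smiled]] : ⟨⟨t, e⟩, ⟨e, ⟨t, t⟩⟩⟩ takes sleeps : ⟨t, e⟩, giving ⟨e, ⟨t, t⟩⟩.
At [[student idea] [[Mia [most smiled]] sleeps]], [student idea] : ⟨⟨e, ⟨t, t⟩⟩, t⟩ takes [[Mia [most smiled]] sleeps] : ⟨e, ⟨t, t⟩⟩, giving t.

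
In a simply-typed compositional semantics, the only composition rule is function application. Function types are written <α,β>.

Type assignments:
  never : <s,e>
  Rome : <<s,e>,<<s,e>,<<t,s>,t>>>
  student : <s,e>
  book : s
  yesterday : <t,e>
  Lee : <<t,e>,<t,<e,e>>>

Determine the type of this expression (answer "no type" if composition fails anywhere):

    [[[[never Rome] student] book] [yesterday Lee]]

At [never Rome], Rome : <<s,e>,<<s,e>,<<t,s>,t>>> takes never : <s,e>, giving <<s,e>,<<t,s>,t>>.
At [[never Rome] student], [never Rome] : <<s,e>,<<t,s>,t>> takes student : <s,e>, giving <<t,s>,t>.
At [[[never Rome] student] book]: neither <<t,s>,t> nor s can take the other as argument; the node is ill-typed.

no type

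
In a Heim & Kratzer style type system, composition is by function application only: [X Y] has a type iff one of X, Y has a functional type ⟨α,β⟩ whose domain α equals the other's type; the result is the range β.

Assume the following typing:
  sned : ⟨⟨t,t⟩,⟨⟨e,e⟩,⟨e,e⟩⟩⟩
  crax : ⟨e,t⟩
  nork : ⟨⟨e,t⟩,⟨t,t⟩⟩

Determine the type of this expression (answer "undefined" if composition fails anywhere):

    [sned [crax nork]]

[crax nork]: functor nork : ⟨⟨e,t⟩,⟨t,t⟩⟩, argument crax : ⟨e,t⟩; result ⟨t,t⟩.
[sned [crax nork]]: functor sned : ⟨⟨t,t⟩,⟨⟨e,e⟩,⟨e,e⟩⟩⟩, argument [crax nork] : ⟨t,t⟩; result ⟨⟨e,e⟩,⟨e,e⟩⟩.

⟨⟨e,e⟩,⟨e,e⟩⟩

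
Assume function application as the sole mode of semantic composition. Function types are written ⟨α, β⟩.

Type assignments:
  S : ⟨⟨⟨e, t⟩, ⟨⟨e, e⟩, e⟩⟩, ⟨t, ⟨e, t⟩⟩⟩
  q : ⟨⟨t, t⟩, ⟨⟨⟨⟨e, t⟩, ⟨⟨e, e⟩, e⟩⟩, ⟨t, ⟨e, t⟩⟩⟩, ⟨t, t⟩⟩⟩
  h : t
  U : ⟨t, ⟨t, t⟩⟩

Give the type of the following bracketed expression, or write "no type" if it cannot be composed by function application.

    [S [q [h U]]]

⟨t, t⟩

At [h U], U : ⟨t, ⟨t, t⟩⟩ takes h : t, giving ⟨t, t⟩.
At [q [h U]], q : ⟨⟨t, t⟩, ⟨⟨⟨⟨e, t⟩, ⟨⟨e, e⟩, e⟩⟩, ⟨t, ⟨e, t⟩⟩⟩, ⟨t, t⟩⟩⟩ takes [h U] : ⟨t, t⟩, giving ⟨⟨⟨⟨e, t⟩, ⟨⟨e, e⟩, e⟩⟩, ⟨t, ⟨e, t⟩⟩⟩, ⟨t, t⟩⟩.
At [S [q [h U]]], [q [h U]] : ⟨⟨⟨⟨e, t⟩, ⟨⟨e, e⟩, e⟩⟩, ⟨t, ⟨e, t⟩⟩⟩, ⟨t, t⟩⟩ takes S : ⟨⟨⟨e, t⟩, ⟨⟨e, e⟩, e⟩⟩, ⟨t, ⟨e, t⟩⟩⟩, giving ⟨t, t⟩.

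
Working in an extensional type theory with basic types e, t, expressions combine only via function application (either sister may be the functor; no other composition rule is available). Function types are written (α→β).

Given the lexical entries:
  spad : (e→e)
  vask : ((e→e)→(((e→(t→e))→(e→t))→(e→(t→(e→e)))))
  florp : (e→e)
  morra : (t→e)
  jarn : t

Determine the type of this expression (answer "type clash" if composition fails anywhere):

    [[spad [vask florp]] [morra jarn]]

At [vask florp], vask : ((e→e)→(((e→(t→e))→(e→t))→(e→(t→(e→e))))) takes florp : (e→e), giving (((e→(t→e))→(e→t))→(e→(t→(e→e)))).
[spad [vask florp]]: (e→e) with (((e→(t→e))→(e→t))→(e→(t→(e→e)))) — neither is a function whose domain matches the other; composition fails here.

type clash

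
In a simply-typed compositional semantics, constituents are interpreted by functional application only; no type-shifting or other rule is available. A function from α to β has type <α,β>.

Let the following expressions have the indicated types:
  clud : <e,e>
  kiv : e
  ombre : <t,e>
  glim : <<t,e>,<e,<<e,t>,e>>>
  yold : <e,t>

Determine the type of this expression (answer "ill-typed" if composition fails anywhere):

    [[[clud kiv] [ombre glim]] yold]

e

[clud kiv]: functor clud : <e,e>, argument kiv : e; result e.
[ombre glim]: functor glim : <<t,e>,<e,<<e,t>,e>>>, argument ombre : <t,e>; result <e,<<e,t>,e>>.
[[clud kiv] [ombre glim]]: functor [ombre glim] : <e,<<e,t>,e>>, argument [clud kiv] : e; result <<e,t>,e>.
[[[clud kiv] [ombre glim]] yold]: functor [[clud kiv] [ombre glim]] : <<e,t>,e>, argument yold : <e,t>; result e.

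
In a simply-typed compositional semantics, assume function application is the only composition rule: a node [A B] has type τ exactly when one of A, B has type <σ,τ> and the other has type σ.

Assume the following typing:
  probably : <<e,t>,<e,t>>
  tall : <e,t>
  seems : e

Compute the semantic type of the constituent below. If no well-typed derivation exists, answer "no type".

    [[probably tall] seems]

At [probably tall], probably : <<e,t>,<e,t>> takes tall : <e,t>, giving <e,t>.
At [[probably tall] seems], [probably tall] : <e,t> takes seems : e, giving t.

t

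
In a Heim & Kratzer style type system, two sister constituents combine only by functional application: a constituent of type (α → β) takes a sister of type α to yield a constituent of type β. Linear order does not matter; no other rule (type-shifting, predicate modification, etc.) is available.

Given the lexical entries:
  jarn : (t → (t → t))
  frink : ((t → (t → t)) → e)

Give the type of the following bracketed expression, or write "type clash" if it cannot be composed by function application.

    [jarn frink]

[jarn frink]: ((t → (t → t)) → e) applied to (t → (t → t)) yields e.

e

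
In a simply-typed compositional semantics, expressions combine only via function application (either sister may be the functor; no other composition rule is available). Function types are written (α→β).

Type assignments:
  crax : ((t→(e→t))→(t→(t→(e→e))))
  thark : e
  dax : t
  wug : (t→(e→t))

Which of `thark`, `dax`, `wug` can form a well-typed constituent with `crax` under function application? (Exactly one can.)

thark : e — does not combine with crax.
dax : t — does not combine with crax.
wug — combines: crax : ((t→(e→t))→(t→(t→(e→e)))) takes wug : (t→(e→t)) as argument, giving (t→(t→(e→e))).

wug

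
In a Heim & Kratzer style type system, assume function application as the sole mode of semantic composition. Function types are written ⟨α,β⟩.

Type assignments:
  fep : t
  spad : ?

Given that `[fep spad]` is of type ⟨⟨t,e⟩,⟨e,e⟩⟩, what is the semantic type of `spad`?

⟨t,⟨⟨t,e⟩,⟨e,e⟩⟩⟩

[fep spad] is required to be ⟨⟨t,e⟩,⟨e,e⟩⟩. fep : t cannot yield ⟨⟨t,e⟩,⟨e,e⟩⟩ as functor, so spad : ⟨t,⟨⟨t,e⟩,⟨e,e⟩⟩⟩.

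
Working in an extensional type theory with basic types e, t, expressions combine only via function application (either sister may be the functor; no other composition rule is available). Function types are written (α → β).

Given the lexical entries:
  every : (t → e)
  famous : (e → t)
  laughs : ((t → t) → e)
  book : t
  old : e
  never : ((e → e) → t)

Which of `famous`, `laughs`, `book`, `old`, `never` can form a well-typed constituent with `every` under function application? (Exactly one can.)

famous : (e → t) — neither side's domain matches the other.
laughs : ((t → t) → e) — neither side's domain matches the other.
book — combines: every : (t → e) takes book : t as argument, giving e.
old : e — neither side's domain matches the other.
never : ((e → e) → t) — neither side's domain matches the other.

book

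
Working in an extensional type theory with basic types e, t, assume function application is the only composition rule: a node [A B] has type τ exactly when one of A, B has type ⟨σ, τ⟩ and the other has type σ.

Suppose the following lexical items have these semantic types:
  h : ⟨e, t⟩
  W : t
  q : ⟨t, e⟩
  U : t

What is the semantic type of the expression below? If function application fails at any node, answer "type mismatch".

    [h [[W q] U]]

type mismatch

[W q]: functor q : ⟨t, e⟩, argument W : t; result e.
At [[W q] U]: neither e nor t can take the other as argument; the node is ill-typed.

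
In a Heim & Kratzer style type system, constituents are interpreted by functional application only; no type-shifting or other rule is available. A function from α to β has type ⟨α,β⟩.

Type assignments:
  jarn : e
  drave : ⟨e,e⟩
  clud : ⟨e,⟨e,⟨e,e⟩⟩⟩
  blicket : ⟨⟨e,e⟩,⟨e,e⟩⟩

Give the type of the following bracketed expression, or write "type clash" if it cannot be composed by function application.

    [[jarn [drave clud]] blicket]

type clash

At [drave clud]: neither ⟨e,e⟩ nor ⟨e,⟨e,⟨e,e⟩⟩⟩ can take the other as argument; the node is ill-typed.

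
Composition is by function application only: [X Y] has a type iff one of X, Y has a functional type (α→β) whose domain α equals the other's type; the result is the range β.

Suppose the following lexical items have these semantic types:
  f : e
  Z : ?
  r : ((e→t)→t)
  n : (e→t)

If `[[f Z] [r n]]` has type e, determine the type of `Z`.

(e→(t→e))

[[f Z] [r n]] must have type e. The sister [r n] has type t; that is not a function onto e, so [f Z] must be the functor, of type (t→e).
[f Z] must have type (t→e). The sister f has type e; that is not a function onto (t→e), so Z must be the functor, of type (e→(t→e)).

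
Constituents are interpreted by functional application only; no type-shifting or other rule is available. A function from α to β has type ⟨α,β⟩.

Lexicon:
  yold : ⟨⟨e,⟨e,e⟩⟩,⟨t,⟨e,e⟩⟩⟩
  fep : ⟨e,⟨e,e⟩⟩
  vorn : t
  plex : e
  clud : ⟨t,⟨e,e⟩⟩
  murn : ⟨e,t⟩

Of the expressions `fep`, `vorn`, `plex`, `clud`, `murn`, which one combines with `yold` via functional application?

fep — combines: yold : ⟨⟨e,⟨e,e⟩⟩,⟨t,⟨e,e⟩⟩⟩ takes fep : ⟨e,⟨e,e⟩⟩ as argument, giving ⟨t,⟨e,e⟩⟩.
vorn : t — yold needs ⟨e,⟨e,e⟩⟩; vorn needs nothing (atomic); neither fits.
plex : e — yold needs ⟨e,⟨e,e⟩⟩; plex needs nothing (atomic); neither fits.
clud : ⟨t,⟨e,e⟩⟩ — yold needs ⟨e,⟨e,e⟩⟩; clud needs t; neither fits.
murn : ⟨e,t⟩ — yold needs ⟨e,⟨e,e⟩⟩; murn needs e; neither fits.

fep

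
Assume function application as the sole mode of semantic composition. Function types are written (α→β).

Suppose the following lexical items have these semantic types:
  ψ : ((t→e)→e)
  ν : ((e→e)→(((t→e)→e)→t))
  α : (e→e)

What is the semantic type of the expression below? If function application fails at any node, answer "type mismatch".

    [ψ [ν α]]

t

[ν α]: functor ν : ((e→e)→(((t→e)→e)→t)), argument α : (e→e); result (((t→e)→e)→t).
[ψ [ν α]]: functor [ν α] : (((t→e)→e)→t), argument ψ : ((t→e)→e); result t.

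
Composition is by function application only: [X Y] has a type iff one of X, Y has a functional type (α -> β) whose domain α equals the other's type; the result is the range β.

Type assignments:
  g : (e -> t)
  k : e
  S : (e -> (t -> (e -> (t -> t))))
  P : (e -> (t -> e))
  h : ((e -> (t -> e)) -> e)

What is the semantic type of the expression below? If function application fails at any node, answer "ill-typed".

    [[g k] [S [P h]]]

(e -> (t -> t))

[g k]: g is (e -> t), k is e; result t.
[P h]: h is ((e -> (t -> e)) -> e), P is (e -> (t -> e)); result e.
[S [P h]]: S is (e -> (t -> (e -> (t -> t)))), [P h] is e; result (t -> (e -> (t -> t))).
[[g k] [S [P h]]]: [S [P h]] is (t -> (e -> (t -> t))), [g k] is t; result (e -> (t -> t)).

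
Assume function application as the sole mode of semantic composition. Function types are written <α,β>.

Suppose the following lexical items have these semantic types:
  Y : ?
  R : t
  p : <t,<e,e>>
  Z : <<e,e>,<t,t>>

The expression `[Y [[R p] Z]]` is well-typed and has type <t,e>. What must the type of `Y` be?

<<t,t>,<t,e>>

At [Y [[R p] Z]] (required: <t,e>): [[R p] Z] is <t,t>, which is not a function with range <t,e>; hence Y is the functor — type <<t,t>,<t,e>>.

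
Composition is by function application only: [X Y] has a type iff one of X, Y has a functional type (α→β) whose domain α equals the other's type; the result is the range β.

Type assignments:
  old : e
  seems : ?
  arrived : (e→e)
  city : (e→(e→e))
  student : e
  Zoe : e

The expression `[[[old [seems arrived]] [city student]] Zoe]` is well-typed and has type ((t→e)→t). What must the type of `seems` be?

((e→e)→(e→((e→e)→(e→((t→e)→t)))))

At [[[old [seems arrived]] [city student]] Zoe] (required: ((t→e)→t)): Zoe is e, which is not a function with range ((t→e)→t); hence [[old [seems arrived]] [city student]] is the functor — type (e→((t→e)→t)).
At [[old [seems arrived]] [city student]] (required: (e→((t→e)→t))): [city student] is (e→e), which is not a function with range (e→((t→e)→t)); hence [old [seems arrived]] is the functor — type ((e→e)→(e→((t→e)→t))).
At [old [seems arrived]] (required: ((e→e)→(e→((t→e)→t)))): old is e, which is not a function with range ((e→e)→(e→((t→e)→t))); hence [seems arrived] is the functor — type (e→((e→e)→(e→((t→e)→t)))).
At [seems arrived] (required: (e→((e→e)→(e→((t→e)→t))))): arrived is (e→e), which is not a function with range (e→((e→e)→(e→((t→e)→t)))); hence seems is the functor — type ((e→e)→(e→((e→e)→(e→((t→e)→t))))).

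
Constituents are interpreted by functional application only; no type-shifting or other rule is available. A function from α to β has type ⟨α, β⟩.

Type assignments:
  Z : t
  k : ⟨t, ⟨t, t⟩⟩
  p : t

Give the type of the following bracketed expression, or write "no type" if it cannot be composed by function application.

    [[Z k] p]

[Z k] — k of type ⟨t, ⟨t, t⟩⟩ combines with Z of type t: type ⟨t, t⟩.
[[Z k] p] — [Z k] of type ⟨t, t⟩ combines with p of type t: type t.

t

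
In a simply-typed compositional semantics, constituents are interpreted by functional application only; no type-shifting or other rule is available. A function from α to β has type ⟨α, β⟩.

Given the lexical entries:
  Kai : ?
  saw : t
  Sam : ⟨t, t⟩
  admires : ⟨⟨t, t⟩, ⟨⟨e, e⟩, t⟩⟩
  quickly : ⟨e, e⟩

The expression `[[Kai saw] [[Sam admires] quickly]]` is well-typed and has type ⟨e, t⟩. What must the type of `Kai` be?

⟨t, ⟨t, ⟨e, t⟩⟩⟩

[[Kai saw] [[Sam admires] quickly]] must have type ⟨e, t⟩. The sister [[Sam admires] quickly] has type t; that is not a function onto ⟨e, t⟩, so [Kai saw] must be the functor, of type ⟨t, ⟨e, t⟩⟩.
[Kai saw] must have type ⟨t, ⟨e, t⟩⟩. The sister saw has type t; that is not a function onto ⟨t, ⟨e, t⟩⟩, so Kai must be the functor, of type ⟨t, ⟨t, ⟨e, t⟩⟩⟩.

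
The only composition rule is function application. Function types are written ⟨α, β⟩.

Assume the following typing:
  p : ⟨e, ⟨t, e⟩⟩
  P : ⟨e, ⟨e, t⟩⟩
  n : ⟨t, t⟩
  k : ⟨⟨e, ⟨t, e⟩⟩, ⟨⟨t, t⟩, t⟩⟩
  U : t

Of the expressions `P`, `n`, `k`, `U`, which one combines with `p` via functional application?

k

P : ⟨e, ⟨e, t⟩⟩ — no; p wants e, and P wants e.
n : ⟨t, t⟩ — no; p wants e, and n wants t.
k — combines: k : ⟨⟨e, ⟨t, e⟩⟩, ⟨⟨t, t⟩, t⟩⟩ takes p : ⟨e, ⟨t, e⟩⟩ as argument, giving ⟨⟨t, t⟩, t⟩.
U : t — no; p wants e, and U wants nothing (atomic).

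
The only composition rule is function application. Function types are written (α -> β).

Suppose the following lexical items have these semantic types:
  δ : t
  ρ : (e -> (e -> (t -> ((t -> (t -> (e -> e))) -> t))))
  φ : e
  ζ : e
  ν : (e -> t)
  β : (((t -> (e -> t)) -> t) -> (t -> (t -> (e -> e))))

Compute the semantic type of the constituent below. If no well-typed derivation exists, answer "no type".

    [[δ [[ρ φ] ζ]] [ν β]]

[ρ φ]: ρ is (e -> (e -> (t -> ((t -> (t -> (e -> e))) -> t)))), φ is e; result (e -> (t -> ((t -> (t -> (e -> e))) -> t))).
[[ρ φ] ζ]: [ρ φ] is (e -> (t -> ((t -> (t -> (e -> e))) -> t))), ζ is e; result (t -> ((t -> (t -> (e -> e))) -> t)).
[δ [[ρ φ] ζ]]: [[ρ φ] ζ] is (t -> ((t -> (t -> (e -> e))) -> t)), δ is t; result ((t -> (t -> (e -> e))) -> t).
[ν β]: (e -> t) with (((t -> (e -> t)) -> t) -> (t -> (t -> (e -> e)))) — neither is a function whose domain matches the other; composition fails here.

no type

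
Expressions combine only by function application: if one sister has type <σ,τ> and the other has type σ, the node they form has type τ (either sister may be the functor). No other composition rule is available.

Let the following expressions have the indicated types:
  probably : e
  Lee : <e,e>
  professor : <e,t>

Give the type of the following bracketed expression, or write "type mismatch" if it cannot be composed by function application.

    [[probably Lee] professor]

t

[probably Lee]: <e,e> applied to e yields e.
[[probably Lee] professor]: <e,t> applied to e yields t.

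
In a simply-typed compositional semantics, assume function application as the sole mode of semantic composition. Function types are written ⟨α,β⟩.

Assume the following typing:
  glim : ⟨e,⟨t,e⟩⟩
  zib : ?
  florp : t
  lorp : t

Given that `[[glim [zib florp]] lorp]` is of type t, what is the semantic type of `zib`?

[[glim [zib florp]] lorp] must have type t. The sister lorp has type t; that is not a function onto t, so [glim [zib florp]] must be the functor, of type ⟨t,t⟩.
[glim [zib florp]] must have type ⟨t,t⟩. The sister glim has type ⟨e,⟨t,e⟩⟩; that is not a function onto ⟨t,t⟩, so [zib florp] must be the functor, of type ⟨⟨e,⟨t,e⟩⟩,⟨t,t⟩⟩.
[zib florp] must have type ⟨⟨e,⟨t,e⟩⟩,⟨t,t⟩⟩. The sister florp has type t; that is not a function onto ⟨⟨e,⟨t,e⟩⟩,⟨t,t⟩⟩, so zib must be the functor, of type ⟨t,⟨⟨e,⟨t,e⟩⟩,⟨t,t⟩⟩⟩.

⟨t,⟨⟨e,⟨t,e⟩⟩,⟨t,t⟩⟩⟩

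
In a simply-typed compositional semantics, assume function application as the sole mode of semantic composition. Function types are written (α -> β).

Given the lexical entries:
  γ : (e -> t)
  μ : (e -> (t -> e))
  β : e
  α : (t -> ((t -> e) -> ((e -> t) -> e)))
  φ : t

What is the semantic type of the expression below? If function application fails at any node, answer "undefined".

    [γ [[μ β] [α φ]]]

[μ β]: functor μ : (e -> (t -> e)), argument β : e; result (t -> e).
[α φ]: functor α : (t -> ((t -> e) -> ((e -> t) -> e))), argument φ : t; result ((t -> e) -> ((e -> t) -> e)).
[[μ β] [α φ]]: functor [α φ] : ((t -> e) -> ((e -> t) -> e)), argument [μ β] : (t -> e); result ((e -> t) -> e).
[γ [[μ β] [α φ]]]: functor [[μ β] [α φ]] : ((e -> t) -> e), argument γ : (e -> t); result e.

e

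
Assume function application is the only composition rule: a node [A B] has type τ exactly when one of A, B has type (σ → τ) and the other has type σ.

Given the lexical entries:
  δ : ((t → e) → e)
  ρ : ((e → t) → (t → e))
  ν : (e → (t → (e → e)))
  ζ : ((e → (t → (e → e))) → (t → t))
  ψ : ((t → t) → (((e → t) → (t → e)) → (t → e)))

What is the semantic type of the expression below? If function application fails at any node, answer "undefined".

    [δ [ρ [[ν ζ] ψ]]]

e

[ν ζ]: functor ζ : ((e → (t → (e → e))) → (t → t)), argument ν : (e → (t → (e → e))); result (t → t).
[[ν ζ] ψ]: functor ψ : ((t → t) → (((e → t) → (t → e)) → (t → e))), argument [ν ζ] : (t → t); result (((e → t) → (t → e)) → (t → e)).
[ρ [[ν ζ] ψ]]: functor [[ν ζ] ψ] : (((e → t) → (t → e)) → (t → e)), argument ρ : ((e → t) → (t → e)); result (t → e).
[δ [ρ [[ν ζ] ψ]]]: functor δ : ((t → e) → e), argument [ρ [[ν ζ] ψ]] : (t → e); result e.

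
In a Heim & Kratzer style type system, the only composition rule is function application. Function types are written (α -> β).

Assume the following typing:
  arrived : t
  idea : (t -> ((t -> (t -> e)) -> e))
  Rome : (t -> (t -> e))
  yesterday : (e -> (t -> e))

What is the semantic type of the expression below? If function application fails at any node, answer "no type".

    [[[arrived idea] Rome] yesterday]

(t -> e)

[arrived idea]: functor idea : (t -> ((t -> (t -> e)) -> e)), argument arrived : t; result ((t -> (t -> e)) -> e).
[[arrived idea] Rome]: functor [arrived idea] : ((t -> (t -> e)) -> e), argument Rome : (t -> (t -> e)); result e.
[[[arrived idea] Rome] yesterday]: functor yesterday : (e -> (t -> e)), argument [[arrived idea] Rome] : e; result (t -> e).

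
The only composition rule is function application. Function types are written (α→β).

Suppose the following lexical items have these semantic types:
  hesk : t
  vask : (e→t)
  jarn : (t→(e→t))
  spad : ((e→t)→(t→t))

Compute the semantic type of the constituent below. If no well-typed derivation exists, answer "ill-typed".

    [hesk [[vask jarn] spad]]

ill-typed

[vask jarn]: (e→t) and (t→(e→t)) cannot combine by function application — type clash.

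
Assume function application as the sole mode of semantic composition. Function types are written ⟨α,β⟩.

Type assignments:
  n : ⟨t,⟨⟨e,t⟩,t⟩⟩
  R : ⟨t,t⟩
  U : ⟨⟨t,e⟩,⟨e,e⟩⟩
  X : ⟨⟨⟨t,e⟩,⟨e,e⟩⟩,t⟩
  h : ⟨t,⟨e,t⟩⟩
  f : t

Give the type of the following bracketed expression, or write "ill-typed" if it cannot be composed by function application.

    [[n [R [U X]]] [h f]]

t

[U X]: functor X : ⟨⟨⟨t,e⟩,⟨e,e⟩⟩,t⟩, argument U : ⟨⟨t,e⟩,⟨e,e⟩⟩; result t.
[R [U X]]: functor R : ⟨t,t⟩, argument [U X] : t; result t.
[n [R [U X]]]: functor n : ⟨t,⟨⟨e,t⟩,t⟩⟩, argument [R [U X]] : t; result ⟨⟨e,t⟩,t⟩.
[h f]: functor h : ⟨t,⟨e,t⟩⟩, argument f : t; result ⟨e,t⟩.
[[n [R [U X]]] [h f]]: functor [n [R [U X]]] : ⟨⟨e,t⟩,t⟩, argument [h f] : ⟨e,t⟩; result t.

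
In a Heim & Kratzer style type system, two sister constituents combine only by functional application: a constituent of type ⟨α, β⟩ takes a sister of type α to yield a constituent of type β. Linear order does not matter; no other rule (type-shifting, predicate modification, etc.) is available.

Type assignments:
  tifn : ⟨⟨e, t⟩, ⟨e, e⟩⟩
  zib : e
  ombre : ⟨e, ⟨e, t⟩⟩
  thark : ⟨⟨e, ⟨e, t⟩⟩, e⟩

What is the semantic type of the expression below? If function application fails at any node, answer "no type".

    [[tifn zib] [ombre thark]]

[tifn zib]: ⟨⟨e, t⟩, ⟨e, e⟩⟩ and e cannot combine by function application — type clash.

no type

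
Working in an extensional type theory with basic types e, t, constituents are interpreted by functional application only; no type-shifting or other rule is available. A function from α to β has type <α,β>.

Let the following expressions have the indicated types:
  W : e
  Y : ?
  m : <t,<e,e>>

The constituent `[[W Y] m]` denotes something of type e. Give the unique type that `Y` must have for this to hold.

<e,<<t,<e,e>>,e>>

For [[W Y] m] to have type e with m of type <t,<e,e>>, [W Y] must be the function: [W Y] : <<t,<e,e>>,e>.
For [W Y] to have type <<t,<e,e>>,e> with W of type e, Y must be the function: Y : <e,<<t,<e,e>>,e>>.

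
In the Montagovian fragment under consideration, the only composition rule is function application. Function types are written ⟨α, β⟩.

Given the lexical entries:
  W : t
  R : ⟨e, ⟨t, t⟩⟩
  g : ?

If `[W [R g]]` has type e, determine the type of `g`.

At [W [R g]] (required: e): W is t, which is not a function with range e; hence [R g] is the functor — type ⟨t, e⟩.
At [R g] (required: ⟨t, e⟩): R is ⟨e, ⟨t, t⟩⟩, which is not a function with range ⟨t, e⟩; hence g is the functor — type ⟨⟨e, ⟨t, t⟩⟩, ⟨t, e⟩⟩.

⟨⟨e, ⟨t, t⟩⟩, ⟨t, e⟩⟩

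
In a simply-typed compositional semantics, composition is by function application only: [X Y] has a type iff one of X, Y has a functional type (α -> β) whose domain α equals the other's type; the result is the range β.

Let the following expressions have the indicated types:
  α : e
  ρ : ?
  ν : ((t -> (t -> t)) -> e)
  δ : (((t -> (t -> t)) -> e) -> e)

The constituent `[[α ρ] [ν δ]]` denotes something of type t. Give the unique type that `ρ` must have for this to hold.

For [[α ρ] [ν δ]] to have type t with [ν δ] of type e, [α ρ] must be the function: [α ρ] : (e -> t).
For [α ρ] to have type (e -> t) with α of type e, ρ must be the function: ρ : (e -> (e -> t)).

(e -> (e -> t))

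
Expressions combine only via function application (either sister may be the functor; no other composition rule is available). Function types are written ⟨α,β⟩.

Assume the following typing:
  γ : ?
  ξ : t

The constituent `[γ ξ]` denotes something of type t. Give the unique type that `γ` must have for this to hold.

⟨t,t⟩

At [γ ξ] (required: t): ξ is t, which is not a function with range t; hence γ is the functor — type ⟨t,t⟩.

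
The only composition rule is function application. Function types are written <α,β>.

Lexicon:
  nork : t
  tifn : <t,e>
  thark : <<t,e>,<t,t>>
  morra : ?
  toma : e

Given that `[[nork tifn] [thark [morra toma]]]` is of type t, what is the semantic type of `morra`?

<e,<<<t,e>,<t,t>>,<e,t>>>

[[nork tifn] [thark [morra toma]]] must have type t. The sister [nork tifn] has type e; that is not a function onto t, so [thark [morra toma]] must be the functor, of type <e,t>.
[thark [morra toma]] must have type <e,t>. The sister thark has type <<t,e>,<t,t>>; that is not a function onto <e,t>, so [morra toma] must be the functor, of type <<<t,e>,<t,t>>,<e,t>>.
[morra toma] must have type <<<t,e>,<t,t>>,<e,t>>. The sister toma has type e; that is not a function onto <<<t,e>,<t,t>>,<e,t>>, so morra must be the functor, of type <e,<<<t,e>,<t,t>>,<e,t>>>.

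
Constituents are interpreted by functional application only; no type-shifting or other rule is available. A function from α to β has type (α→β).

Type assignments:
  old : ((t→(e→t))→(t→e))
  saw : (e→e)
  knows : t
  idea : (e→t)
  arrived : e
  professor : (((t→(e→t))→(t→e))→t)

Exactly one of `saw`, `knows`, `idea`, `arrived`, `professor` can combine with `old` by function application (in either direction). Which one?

saw : (e→e) — neither side's domain matches the other.
knows : t — neither side's domain matches the other.
idea : (e→t) — neither side's domain matches the other.
arrived : e — neither side's domain matches the other.
professor — combines: professor : (((t→(e→t))→(t→e))→t) takes old : ((t→(e→t))→(t→e)) as argument, giving t.

professor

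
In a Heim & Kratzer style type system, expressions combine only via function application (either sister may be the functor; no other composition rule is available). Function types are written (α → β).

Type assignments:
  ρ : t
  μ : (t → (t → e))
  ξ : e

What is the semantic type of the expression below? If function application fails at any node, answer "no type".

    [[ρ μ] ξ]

no type

[ρ μ] — μ of type (t → (t → e)) combines with ρ of type t: type (t → e).
At [[ρ μ] ξ]: neither (t → e) nor e can take the other as argument; the node is ill-typed.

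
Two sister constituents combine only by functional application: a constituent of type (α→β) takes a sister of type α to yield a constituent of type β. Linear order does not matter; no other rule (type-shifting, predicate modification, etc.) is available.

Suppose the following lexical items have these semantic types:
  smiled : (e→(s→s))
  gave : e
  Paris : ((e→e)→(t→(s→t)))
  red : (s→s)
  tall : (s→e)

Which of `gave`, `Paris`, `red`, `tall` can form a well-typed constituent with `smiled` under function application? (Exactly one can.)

gave — combines: smiled : (e→(s→s)) takes gave : e as argument, giving (s→s).
Paris : ((e→e)→(t→(s→t))) — smiled needs e; Paris needs (e→e); neither fits.
red : (s→s) — smiled needs e; red needs s; neither fits.
tall : (s→e) — smiled needs e; tall needs s; neither fits.

gave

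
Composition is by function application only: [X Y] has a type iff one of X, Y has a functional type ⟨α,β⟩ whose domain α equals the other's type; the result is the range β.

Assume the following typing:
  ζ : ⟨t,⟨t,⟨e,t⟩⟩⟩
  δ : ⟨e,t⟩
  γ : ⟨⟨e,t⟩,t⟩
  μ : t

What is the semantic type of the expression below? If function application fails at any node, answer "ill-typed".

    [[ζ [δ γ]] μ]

At [δ γ], γ : ⟨⟨e,t⟩,t⟩ takes δ : ⟨e,t⟩, giving t.
At [ζ [δ γ]], ζ : ⟨t,⟨t,⟨e,t⟩⟩⟩ takes [δ γ] : t, giving ⟨t,⟨e,t⟩⟩.
At [[ζ [δ γ]] μ], [ζ [δ γ]] : ⟨t,⟨e,t⟩⟩ takes μ : t, giving ⟨e,t⟩.

⟨e,t⟩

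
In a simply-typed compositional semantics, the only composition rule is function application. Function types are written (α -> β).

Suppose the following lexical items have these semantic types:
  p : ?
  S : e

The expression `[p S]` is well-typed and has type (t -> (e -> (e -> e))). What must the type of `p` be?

(e -> (t -> (e -> (e -> e))))

[p S] must have type (t -> (e -> (e -> e))). The sister S has type e; that is not a function onto (t -> (e -> (e -> e))), so p must be the functor, of type (e -> (t -> (e -> (e -> e)))).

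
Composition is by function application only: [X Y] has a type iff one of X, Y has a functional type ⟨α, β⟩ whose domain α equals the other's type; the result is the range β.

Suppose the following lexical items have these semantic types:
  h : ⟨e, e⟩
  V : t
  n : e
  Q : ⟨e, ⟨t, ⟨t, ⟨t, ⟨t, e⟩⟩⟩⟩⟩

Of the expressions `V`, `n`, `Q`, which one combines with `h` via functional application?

n

V : t — does not combine with h.
n — combines: h : ⟨e, e⟩ takes n : e as argument, giving e.
Q : ⟨e, ⟨t, ⟨t, ⟨t, ⟨t, e⟩⟩⟩⟩⟩ — does not combine with h.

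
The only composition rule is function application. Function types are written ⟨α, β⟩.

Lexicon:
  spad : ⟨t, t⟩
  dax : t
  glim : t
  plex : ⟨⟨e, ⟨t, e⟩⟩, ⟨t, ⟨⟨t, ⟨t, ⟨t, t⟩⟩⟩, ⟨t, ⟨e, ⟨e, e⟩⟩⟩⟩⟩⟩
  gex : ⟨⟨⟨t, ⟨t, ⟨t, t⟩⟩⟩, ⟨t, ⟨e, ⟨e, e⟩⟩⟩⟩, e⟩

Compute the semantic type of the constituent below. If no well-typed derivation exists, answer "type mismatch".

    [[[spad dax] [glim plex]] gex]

At [spad dax], spad : ⟨t, t⟩ takes dax : t, giving t.
At [glim plex]: neither t nor ⟨⟨e, ⟨t, e⟩⟩, ⟨t, ⟨⟨t, ⟨t, ⟨t, t⟩⟩⟩, ⟨t, ⟨e, ⟨e, e⟩⟩⟩⟩⟩⟩ can take the other as argument; the node is ill-typed.

type mismatch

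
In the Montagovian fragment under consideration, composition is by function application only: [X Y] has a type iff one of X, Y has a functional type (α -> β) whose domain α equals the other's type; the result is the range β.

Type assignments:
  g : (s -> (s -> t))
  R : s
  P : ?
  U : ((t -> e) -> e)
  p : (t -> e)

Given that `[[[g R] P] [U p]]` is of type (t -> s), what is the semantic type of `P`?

((s -> t) -> (e -> (t -> s)))

For [[[g R] P] [U p]] to have type (t -> s) with [U p] of type e, [[g R] P] must be the function: [[g R] P] : (e -> (t -> s)).
For [[g R] P] to have type (e -> (t -> s)) with [g R] of type (s -> t), P must be the function: P : ((s -> t) -> (e -> (t -> s))).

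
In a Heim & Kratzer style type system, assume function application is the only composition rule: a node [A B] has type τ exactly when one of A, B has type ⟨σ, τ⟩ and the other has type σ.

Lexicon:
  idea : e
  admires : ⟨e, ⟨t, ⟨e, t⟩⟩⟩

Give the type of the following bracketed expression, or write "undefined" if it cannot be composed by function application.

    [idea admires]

⟨t, ⟨e, t⟩⟩

At [idea admires], admires : ⟨e, ⟨t, ⟨e, t⟩⟩⟩ takes idea : e, giving ⟨t, ⟨e, t⟩⟩.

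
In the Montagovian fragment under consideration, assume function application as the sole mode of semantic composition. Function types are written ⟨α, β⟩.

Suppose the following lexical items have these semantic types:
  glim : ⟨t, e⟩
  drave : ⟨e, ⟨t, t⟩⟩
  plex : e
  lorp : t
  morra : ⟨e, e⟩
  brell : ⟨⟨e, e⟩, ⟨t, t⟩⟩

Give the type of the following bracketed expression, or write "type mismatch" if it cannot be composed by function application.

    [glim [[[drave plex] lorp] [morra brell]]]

[drave plex]: drave is ⟨e, ⟨t, t⟩⟩, plex is e; result ⟨t, t⟩.
[[drave plex] lorp]: [drave plex] is ⟨t, t⟩, lorp is t; result t.
[morra brell]: brell is ⟨⟨e, e⟩, ⟨t, t⟩⟩, morra is ⟨e, e⟩; result ⟨t, t⟩.
[[[drave plex] lorp] [morra brell]]: [morra brell] is ⟨t, t⟩, [[drave plex] lorp] is t; result t.
[glim [[[drave plex] lorp] [morra brell]]]: glim is ⟨t, e⟩, [[[drave plex] lorp] [morra brell]] is t; result e.

e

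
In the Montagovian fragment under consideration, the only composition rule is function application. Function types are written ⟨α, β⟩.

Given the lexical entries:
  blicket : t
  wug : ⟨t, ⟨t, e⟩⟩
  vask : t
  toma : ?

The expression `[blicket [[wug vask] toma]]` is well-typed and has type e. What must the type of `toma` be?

For [blicket [[wug vask] toma]] to have type e with blicket of type t, [[wug vask] toma] must be the function: [[wug vask] toma] : ⟨t, e⟩.
For [[wug vask] toma] to have type ⟨t, e⟩ with [wug vask] of type ⟨t, e⟩, toma must be the function: toma : ⟨⟨t, e⟩, ⟨t, e⟩⟩.

⟨⟨t, e⟩, ⟨t, e⟩⟩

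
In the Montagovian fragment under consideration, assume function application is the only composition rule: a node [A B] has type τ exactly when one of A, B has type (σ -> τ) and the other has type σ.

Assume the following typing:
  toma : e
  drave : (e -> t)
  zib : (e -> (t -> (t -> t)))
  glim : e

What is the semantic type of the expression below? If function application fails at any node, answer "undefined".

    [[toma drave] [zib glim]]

(t -> t)

[toma drave]: functor drave : (e -> t), argument toma : e; result t.
[zib glim]: functor zib : (e -> (t -> (t -> t))), argument glim : e; result (t -> (t -> t)).
[[toma drave] [zib glim]]: functor [zib glim] : (t -> (t -> t)), argument [toma drave] : t; result (t -> t).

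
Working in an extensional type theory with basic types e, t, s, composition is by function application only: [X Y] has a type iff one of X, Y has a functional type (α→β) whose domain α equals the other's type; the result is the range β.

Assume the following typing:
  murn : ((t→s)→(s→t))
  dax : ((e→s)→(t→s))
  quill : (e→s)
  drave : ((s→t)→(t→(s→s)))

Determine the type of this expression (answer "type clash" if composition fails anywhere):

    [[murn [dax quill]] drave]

(t→(s→s))

At [dax quill], dax : ((e→s)→(t→s)) takes quill : (e→s), giving (t→s).
At [murn [dax quill]], murn : ((t→s)→(s→t)) takes [dax quill] : (t→s), giving (s→t).
At [[murn [dax quill]] drave], drave : ((s→t)→(t→(s→s))) takes [murn [dax quill]] : (s→t), giving (t→(s→s)).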